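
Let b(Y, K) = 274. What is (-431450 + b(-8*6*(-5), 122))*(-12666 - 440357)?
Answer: 195332645048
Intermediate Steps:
(-431450 + b(-8*6*(-5), 122))*(-12666 - 440357) = (-431450 + 274)*(-12666 - 440357) = -431176*(-453023) = 195332645048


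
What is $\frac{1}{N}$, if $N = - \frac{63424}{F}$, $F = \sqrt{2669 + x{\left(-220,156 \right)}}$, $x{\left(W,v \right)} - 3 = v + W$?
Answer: $- \frac{\sqrt{163}}{15856} \approx -0.00080519$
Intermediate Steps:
$x{\left(W,v \right)} = 3 + W + v$ ($x{\left(W,v \right)} = 3 + \left(v + W\right) = 3 + \left(W + v\right) = 3 + W + v$)
$F = 4 \sqrt{163}$ ($F = \sqrt{2669 + \left(3 - 220 + 156\right)} = \sqrt{2669 - 61} = \sqrt{2608} = 4 \sqrt{163} \approx 51.069$)
$N = - \frac{15856 \sqrt{163}}{163}$ ($N = - \frac{63424}{4 \sqrt{163}} = - 63424 \frac{\sqrt{163}}{652} = - \frac{15856 \sqrt{163}}{163} \approx -1241.9$)
$\frac{1}{N} = \frac{1}{\left(- \frac{15856}{163}\right) \sqrt{163}} = - \frac{\sqrt{163}}{15856}$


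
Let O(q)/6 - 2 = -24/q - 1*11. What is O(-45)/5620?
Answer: -127/14050 ≈ -0.0090391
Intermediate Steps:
O(q) = -54 - 144/q (O(q) = 12 + 6*(-24/q - 1*11) = 12 + 6*(-24/q - 11) = 12 + 6*(-11 - 24/q) = 12 + (-66 - 144/q) = -54 - 144/q)
O(-45)/5620 = (-54 - 144/(-45))/5620 = (-54 - 144*(-1/45))*(1/5620) = (-54 + 16/5)*(1/5620) = -254/5*1/5620 = -127/14050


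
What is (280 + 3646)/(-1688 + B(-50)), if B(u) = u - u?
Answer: -1963/844 ≈ -2.3258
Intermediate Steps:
B(u) = 0
(280 + 3646)/(-1688 + B(-50)) = (280 + 3646)/(-1688 + 0) = 3926/(-1688) = 3926*(-1/1688) = -1963/844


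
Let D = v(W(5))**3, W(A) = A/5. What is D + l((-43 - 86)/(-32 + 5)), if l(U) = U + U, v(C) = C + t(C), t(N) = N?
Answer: 158/9 ≈ 17.556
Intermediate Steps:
W(A) = A/5 (W(A) = A*(1/5) = A/5)
v(C) = 2*C (v(C) = C + C = 2*C)
l(U) = 2*U
D = 8 (D = (2*((1/5)*5))**3 = (2*1)**3 = 2**3 = 8)
D + l((-43 - 86)/(-32 + 5)) = 8 + 2*((-43 - 86)/(-32 + 5)) = 8 + 2*(-129/(-27)) = 8 + 2*(-129*(-1/27)) = 8 + 2*(43/9) = 8 + 86/9 = 158/9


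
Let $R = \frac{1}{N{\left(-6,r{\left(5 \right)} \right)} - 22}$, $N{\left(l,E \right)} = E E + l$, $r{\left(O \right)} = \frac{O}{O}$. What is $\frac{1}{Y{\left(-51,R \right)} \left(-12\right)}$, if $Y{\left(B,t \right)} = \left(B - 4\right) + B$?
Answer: $\frac{1}{1272} \approx 0.00078616$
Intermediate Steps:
$r{\left(O \right)} = 1$
$N{\left(l,E \right)} = l + E^{2}$ ($N{\left(l,E \right)} = E^{2} + l = l + E^{2}$)
$R = - \frac{1}{27}$ ($R = \frac{1}{\left(-6 + 1^{2}\right) - 22} = \frac{1}{\left(-6 + 1\right) - 22} = \frac{1}{-5 - 22} = \frac{1}{-27} = - \frac{1}{27} \approx -0.037037$)
$Y{\left(B,t \right)} = -4 + 2 B$ ($Y{\left(B,t \right)} = \left(-4 + B\right) + B = -4 + 2 B$)
$\frac{1}{Y{\left(-51,R \right)} \left(-12\right)} = \frac{1}{\left(-4 + 2 \left(-51\right)\right) \left(-12\right)} = \frac{1}{\left(-4 - 102\right) \left(-12\right)} = \frac{1}{\left(-106\right) \left(-12\right)} = \frac{1}{1272}$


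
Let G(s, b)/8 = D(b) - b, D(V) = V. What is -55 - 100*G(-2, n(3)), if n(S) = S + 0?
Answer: -55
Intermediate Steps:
n(S) = S
G(s, b) = 0 (G(s, b) = 8*(b - b) = 8*0 = 0)
-55 - 100*G(-2, n(3)) = -55 - 100*0 = -55 + 0 = -55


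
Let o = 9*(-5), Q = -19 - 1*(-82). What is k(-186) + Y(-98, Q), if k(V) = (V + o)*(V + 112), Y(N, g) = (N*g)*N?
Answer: 622146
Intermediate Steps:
Q = 63 (Q = -19 + 82 = 63)
Y(N, g) = g*N²
o = -45
k(V) = (-45 + V)*(112 + V) (k(V) = (V - 45)*(V + 112) = (-45 + V)*(112 + V))
k(-186) + Y(-98, Q) = (-5040 + (-186)² + 67*(-186)) + 63*(-98)² = (-5040 + 34596 - 12462) + 63*9604 = 17094 + 605052 = 622146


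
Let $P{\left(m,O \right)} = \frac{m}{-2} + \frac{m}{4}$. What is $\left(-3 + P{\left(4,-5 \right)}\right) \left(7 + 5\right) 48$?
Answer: $-2304$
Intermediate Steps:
$P{\left(m,O \right)} = - \frac{m}{4}$ ($P{\left(m,O \right)} = m \left(- \frac{1}{2}\right) + m \frac{1}{4} = - \frac{m}{2} + \frac{m}{4} = - \frac{m}{4}$)
$\left(-3 + P{\left(4,-5 \right)}\right) \left(7 + 5\right) 48 = \left(-3 - 1\right) \left(7 + 5\right) 48 = \left(-3 - 1\right) 12 \cdot 48 = \left(-4\right) 12 \cdot 48 = \left(-48\right) 48 = -2304$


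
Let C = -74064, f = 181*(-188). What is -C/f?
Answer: -18516/8507 ≈ -2.1766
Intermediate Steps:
f = -34028
-C/f = -(-74064)/(-34028) = -(-74064)*(-1)/34028 = -1*18516/8507 = -18516/8507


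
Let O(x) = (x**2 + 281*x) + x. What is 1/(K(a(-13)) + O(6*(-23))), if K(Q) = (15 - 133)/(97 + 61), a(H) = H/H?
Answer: -79/1569947 ≈ -5.0320e-5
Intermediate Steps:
a(H) = 1
K(Q) = -59/79 (K(Q) = -118/158 = -118*1/158 = -59/79)
O(x) = x**2 + 282*x
1/(K(a(-13)) + O(6*(-23))) = 1/(-59/79 + (6*(-23))*(282 + 6*(-23))) = 1/(-59/79 - 138*(282 - 138)) = 1/(-59/79 - 138*144) = 1/(-59/79 - 19872) = 1/(-1569947/79) = -79/1569947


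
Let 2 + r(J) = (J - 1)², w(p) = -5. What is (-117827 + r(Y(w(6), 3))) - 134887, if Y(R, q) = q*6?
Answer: -252427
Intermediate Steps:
Y(R, q) = 6*q
r(J) = -2 + (-1 + J)² (r(J) = -2 + (J - 1)² = -2 + (-1 + J)²)
(-117827 + r(Y(w(6), 3))) - 134887 = (-117827 + (-2 + (-1 + 6*3)²)) - 134887 = (-117827 + (-2 + (-1 + 18)²)) - 134887 = (-117827 + (-2 + 17²)) - 134887 = (-117827 + (-2 + 289)) - 134887 = (-117827 + 287) - 134887 = -117540 - 134887 = -252427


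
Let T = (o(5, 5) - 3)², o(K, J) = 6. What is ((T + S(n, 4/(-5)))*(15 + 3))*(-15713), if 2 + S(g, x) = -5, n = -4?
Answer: -565668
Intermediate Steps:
S(g, x) = -7 (S(g, x) = -2 - 5 = -7)
T = 9 (T = (6 - 3)² = 3² = 9)
((T + S(n, 4/(-5)))*(15 + 3))*(-15713) = ((9 - 7)*(15 + 3))*(-15713) = (2*18)*(-15713) = 36*(-15713) = -565668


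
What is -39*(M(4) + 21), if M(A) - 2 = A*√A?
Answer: -1209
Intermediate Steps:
M(A) = 2 + A^(3/2) (M(A) = 2 + A*√A = 2 + A^(3/2))
-39*(M(4) + 21) = -39*((2 + 4^(3/2)) + 21) = -39*((2 + 8) + 21) = -39*(10 + 21) = -39*31 = -1209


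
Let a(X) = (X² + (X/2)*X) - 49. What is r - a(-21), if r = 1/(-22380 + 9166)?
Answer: -4046788/6607 ≈ -612.50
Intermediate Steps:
a(X) = -49 + 3*X²/2 (a(X) = (X² + (X*(½))*X) - 49 = (X² + (X/2)*X) - 49 = (X² + X²/2) - 49 = 3*X²/2 - 49 = -49 + 3*X²/2)
r = -1/13214 (r = 1/(-13214) = -1/13214 ≈ -7.5677e-5)
r - a(-21) = -1/13214 - (-49 + (3/2)*(-21)²) = -1/13214 - (-49 + (3/2)*441) = -1/13214 - (-49 + 1323/2) = -1/13214 - 1*1225/2 = -1/13214 - 1225/2 = -4046788/6607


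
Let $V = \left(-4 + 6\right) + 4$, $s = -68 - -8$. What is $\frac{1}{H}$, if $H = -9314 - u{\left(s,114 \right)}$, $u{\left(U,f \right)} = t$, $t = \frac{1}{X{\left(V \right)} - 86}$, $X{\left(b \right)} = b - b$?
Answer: $- \frac{86}{801003} \approx -0.00010737$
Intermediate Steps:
$s = -60$ ($s = -68 + 8 = -60$)
$V = 6$ ($V = 2 + 4 = 6$)
$X{\left(b \right)} = 0$
$t = - \frac{1}{86}$ ($t = \frac{1}{0 - 86} = \frac{1}{-86} = - \frac{1}{86} \approx -0.011628$)
$u{\left(U,f \right)} = - \frac{1}{86}$
$H = - \frac{801003}{86}$ ($H = -9314 - - \frac{1}{86} = -9314 + \frac{1}{86} = - \frac{801003}{86} \approx -9314.0$)
$\frac{1}{H} = \frac{1}{- \frac{801003}{86}} = - \frac{86}{801003}$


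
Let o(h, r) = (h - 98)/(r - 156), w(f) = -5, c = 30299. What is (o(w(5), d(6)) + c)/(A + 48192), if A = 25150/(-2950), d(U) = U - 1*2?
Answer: 271727509/432109400 ≈ 0.62884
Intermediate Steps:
d(U) = -2 + U (d(U) = U - 2 = -2 + U)
A = -503/59 (A = 25150*(-1/2950) = -503/59 ≈ -8.5254)
o(h, r) = (-98 + h)/(-156 + r)
(o(w(5), d(6)) + c)/(A + 48192) = ((-98 - 5)/(-156 + (-2 + 6)) + 30299)/(-503/59 + 48192) = (-103/(-156 + 4) + 30299)/(2842825/59) = (-103/(-152) + 30299)*(59/2842825) = (-1/152*(-103) + 30299)*(59/2842825) = (103/152 + 30299)*(59/2842825) = (4605551/152)*(59/2842825) = 271727509/432109400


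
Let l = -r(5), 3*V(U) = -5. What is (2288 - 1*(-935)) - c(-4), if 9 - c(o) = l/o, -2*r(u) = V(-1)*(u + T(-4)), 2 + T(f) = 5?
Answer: 9647/3 ≈ 3215.7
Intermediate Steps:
T(f) = 3 (T(f) = -2 + 5 = 3)
V(U) = -5/3 (V(U) = (1/3)*(-5) = -5/3)
r(u) = 5/2 + 5*u/6 (r(u) = -(-5)*(u + 3)/6 = -(-5)*(3 + u)/6 = -(-5 - 5*u/3)/2 = 5/2 + 5*u/6)
l = -20/3 (l = -(5/2 + (5/6)*5) = -(5/2 + 25/6) = -1*20/3 = -20/3 ≈ -6.6667)
c(o) = 9 + 20/(3*o) (c(o) = 9 - (-20)/(3*o) = 9 + 20/(3*o))
(2288 - 1*(-935)) - c(-4) = (2288 - 1*(-935)) - (9 + (20/3)/(-4)) = (2288 + 935) - (9 + (20/3)*(-1/4)) = 3223 - (9 - 5/3) = 3223 - 1*22/3 = 3223 - 22/3 = 9647/3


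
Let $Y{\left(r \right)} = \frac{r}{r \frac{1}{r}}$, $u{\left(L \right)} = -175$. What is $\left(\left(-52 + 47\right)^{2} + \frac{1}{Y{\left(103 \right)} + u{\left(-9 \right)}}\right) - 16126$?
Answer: $- \frac{1159273}{72} \approx -16101.0$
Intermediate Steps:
$Y{\left(r \right)} = r$ ($Y{\left(r \right)} = \frac{r}{1} = r 1 = r$)
$\left(\left(-52 + 47\right)^{2} + \frac{1}{Y{\left(103 \right)} + u{\left(-9 \right)}}\right) - 16126 = \left(\left(-52 + 47\right)^{2} + \frac{1}{103 - 175}\right) - 16126 = \left(\left(-5\right)^{2} + \frac{1}{-72}\right) - 16126 = \left(25 - \frac{1}{72}\right) - 16126 = \frac{1799}{72} - 16126 = - \frac{1159273}{72}$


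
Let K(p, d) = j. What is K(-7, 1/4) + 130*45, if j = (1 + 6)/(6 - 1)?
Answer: 29257/5 ≈ 5851.4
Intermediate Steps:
j = 7/5 ≈ 1.4000
K(p, d) = 7/5
K(-7, 1/4) + 130*45 = 7/5 + 130*45 = 7/5 + 5850 = 29257/5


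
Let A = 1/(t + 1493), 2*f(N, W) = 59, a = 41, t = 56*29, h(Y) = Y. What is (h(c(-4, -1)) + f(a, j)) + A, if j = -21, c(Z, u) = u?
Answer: 177671/6234 ≈ 28.500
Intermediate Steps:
t = 1624
f(N, W) = 59/2 (f(N, W) = (½)*59 = 59/2)
A = 1/3117 (A = 1/(1624 + 1493) = 1/3117 ≈ 0.00032082)
(h(c(-4, -1)) + f(a, j)) + A = (-1 + 59/2) + 1/3117 = 57/2 + 1/3117 = 177671/6234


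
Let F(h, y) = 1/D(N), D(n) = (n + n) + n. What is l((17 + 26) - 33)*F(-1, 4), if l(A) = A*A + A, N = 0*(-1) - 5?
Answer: -22/3 ≈ -7.3333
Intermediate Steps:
N = -5 (N = 0 - 5 = -5)
D(n) = 3*n (D(n) = 2*n + n = 3*n)
F(h, y) = -1/15 (F(h, y) = 1/(3*(-5)) = 1/(-15) = -1/15)
l(A) = A + A² (l(A) = A² + A = A + A²)
l((17 + 26) - 33)*F(-1, 4) = (((17 + 26) - 33)*(1 + ((17 + 26) - 33)))*(-1/15) = ((43 - 33)*(1 + (43 - 33)))*(-1/15) = (10*(1 + 10))*(-1/15) = (10*11)*(-1/15) = 110*(-1/15) = -22/3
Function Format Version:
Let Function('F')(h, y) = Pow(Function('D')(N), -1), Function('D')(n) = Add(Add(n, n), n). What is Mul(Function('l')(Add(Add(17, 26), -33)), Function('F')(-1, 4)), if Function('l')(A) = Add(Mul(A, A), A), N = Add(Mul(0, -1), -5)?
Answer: Rational(-22, 3) ≈ -7.3333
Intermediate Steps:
N = -5 (N = Add(0, -5) = -5)
Function('D')(n) = Mul(3, n) (Function('D')(n) = Add(Mul(2, n), n) = Mul(3, n))
Function('F')(h, y) = Rational(-1, 15) (Function('F')(h, y) = Pow(Mul(3, -5), -1) = Pow(-15, -1) = Rational(-1, 15))
Function('l')(A) = Add(A, Pow(A, 2)) (Function('l')(A) = Add(Pow(A, 2), A) = Add(A, Pow(A, 2)))
Mul(Function('l')(Add(Add(17, 26), -33)), Function('F')(-1, 4)) = Mul(Mul(Add(Add(17, 26), -33), Add(1, Add(Add(17, 26), -33))), Rational(-1, 15)) = Mul(Mul(Add(43, -33), Add(1, Add(43, -33))), Rational(-1, 15)) = Mul(Mul(10, Add(1, 10)), Rational(-1, 15)) = Mul(Mul(10, 11), Rational(-1, 15)) = Mul(110, Rational(-1, 15)) = Rational(-22, 3)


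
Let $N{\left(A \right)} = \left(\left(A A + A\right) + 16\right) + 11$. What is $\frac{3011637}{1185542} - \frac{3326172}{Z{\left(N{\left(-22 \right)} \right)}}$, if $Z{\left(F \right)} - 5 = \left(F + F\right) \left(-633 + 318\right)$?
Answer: $\frac{4871096557629}{365223996230} \approx 13.337$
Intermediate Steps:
$N{\left(A \right)} = 27 + A + A^{2}$ ($N{\left(A \right)} = \left(\left(A^{2} + A\right) + 16\right) + 11 = \left(\left(A + A^{2}\right) + 16\right) + 11 = \left(16 + A + A^{2}\right) + 11 = 27 + A + A^{2}$)
$Z{\left(F \right)} = 5 - 630 F$ ($Z{\left(F \right)} = 5 + \left(F + F\right) \left(-633 + 318\right) = 5 + 2 F \left(-315\right) = 5 - 630 F$)
$\frac{3011637}{1185542} - \frac{3326172}{Z{\left(N{\left(-22 \right)} \right)}} = \frac{3011637}{1185542} - \frac{3326172}{5 - 630 \left(27 - 22 + \left(-22\right)^{2}\right)} = 3011637 \cdot \frac{1}{1185542} - \frac{3326172}{5 - 630 \left(27 - 22 + 484\right)} = \frac{3011637}{1185542} - \frac{3326172}{5 - 308070} = \frac{3011637}{1185542} - \frac{3326172}{-308065} = \frac{3011637}{1185542} - - \frac{3326172}{308065} = \frac{3011637}{1185542} + \frac{3326172}{308065} = \frac{4871096557629}{365223996230}$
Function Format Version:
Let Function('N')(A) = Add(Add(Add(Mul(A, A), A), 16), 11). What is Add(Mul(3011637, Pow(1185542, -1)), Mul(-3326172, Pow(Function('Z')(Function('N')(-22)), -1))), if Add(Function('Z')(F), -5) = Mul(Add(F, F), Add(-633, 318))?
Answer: Rational(4871096557629, 365223996230) ≈ 13.337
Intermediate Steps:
Function('N')(A) = Add(27, A, Pow(A, 2)) (Function('N')(A) = Add(Add(Add(Pow(A, 2), A), 16), 11) = Add(Add(Add(A, Pow(A, 2)), 16), 11) = Add(Add(16, A, Pow(A, 2)), 11) = Add(27, A, Pow(A, 2)))
Function('Z')(F) = Add(5, Mul(-630, F)) (Function('Z')(F) = Add(5, Mul(Add(F, F), Add(-633, 318))) = Add(5, Mul(Mul(2, F), -315)) = Add(5, Mul(-630, F)))
Add(Mul(3011637, Pow(1185542, -1)), Mul(-3326172, Pow(Function('Z')(Function('N')(-22)), -1))) = Add(Mul(3011637, Pow(1185542, -1)), Mul(-3326172, Pow(Add(5, Mul(-630, Add(27, -22, Pow(-22, 2)))), -1))) = Add(Mul(3011637, Rational(1, 1185542)), Mul(-3326172, Pow(Add(5, Mul(-630, Add(27, -22, 484))), -1))) = Add(Rational(3011637, 1185542), Mul(-3326172, Pow(Add(5, Mul(-630, 489)), -1))) = Add(Rational(3011637, 1185542), Mul(-3326172, Pow(Add(5, -308070), -1))) = Add(Rational(3011637, 1185542), Mul(-3326172, Pow(-308065, -1))) = Add(Rational(3011637, 1185542), Mul(-3326172, Rational(-1, 308065))) = Add(Rational(3011637, 1185542), Rational(3326172, 308065)) = Rational(4871096557629, 365223996230)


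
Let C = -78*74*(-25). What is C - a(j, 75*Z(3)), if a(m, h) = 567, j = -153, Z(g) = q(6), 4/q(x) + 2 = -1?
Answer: 143733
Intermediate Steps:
q(x) = -4/3 (q(x) = 4/(-2 - 1) = 4/(-3) = 4*(-1/3) = -4/3)
Z(g) = -4/3
C = 144300 (C = -5772*(-25) = 144300)
C - a(j, 75*Z(3)) = 144300 - 1*567 = 144300 - 567 = 143733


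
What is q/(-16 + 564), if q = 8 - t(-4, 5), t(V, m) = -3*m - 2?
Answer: 25/548 ≈ 0.045620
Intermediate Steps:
t(V, m) = -2 - 3*m
q = 25 (q = 8 - (-2 - 3*5) = 8 - (-2 - 15) = 8 - 1*(-17) = 8 + 17 = 25)
q/(-16 + 564) = 25/(-16 + 564) = 25/548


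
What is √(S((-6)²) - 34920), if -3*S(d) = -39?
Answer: I*√34907 ≈ 186.83*I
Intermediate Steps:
S(d) = 13 (S(d) = -⅓*(-39) = 13)
√(S((-6)²) - 34920) = √(13 - 34920) = √(-34907) = I*√34907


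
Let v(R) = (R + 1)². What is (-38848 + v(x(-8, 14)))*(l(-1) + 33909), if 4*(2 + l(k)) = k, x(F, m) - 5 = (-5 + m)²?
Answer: -4242276933/4 ≈ -1.0606e+9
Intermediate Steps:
x(F, m) = 5 + (-5 + m)²
l(k) = -2 + k/4
v(R) = (1 + R)²
(-38848 + v(x(-8, 14)))*(l(-1) + 33909) = (-38848 + (1 + (5 + (-5 + 14)²))²)*((-2 + (¼)*(-1)) + 33909) = (-38848 + (1 + (5 + 9²))²)*((-2 - ¼) + 33909) = (-38848 + (1 + (5 + 81))²)*(-9/4 + 33909) = (-38848 + (1 + 86)²)*(135627/4) = (-38848 + 87²)*(135627/4) = (-38848 + 7569)*(135627/4) = -31279*135627/4 = -4242276933/4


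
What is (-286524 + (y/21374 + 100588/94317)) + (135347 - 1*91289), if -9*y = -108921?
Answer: -488791569718343/2015931558 ≈ -2.4246e+5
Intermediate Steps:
y = 36307/3 (y = -1/9*(-108921) = 36307/3 ≈ 12102.)
(-286524 + (y/21374 + 100588/94317)) + (135347 - 1*91289) = (-286524 + ((36307/3)/21374 + 100588/94317)) + (135347 - 1*91289) = (-286524 + ((36307/3)*(1/21374) + 100588*(1/94317))) + (135347 - 91289) = (-286524 + (36307/64122 + 100588/94317)) + 44058 = (-286524 + 3291423685/2015931558) + 44058 = -577609482300707/2015931558 + 44058 = -488791569718343/2015931558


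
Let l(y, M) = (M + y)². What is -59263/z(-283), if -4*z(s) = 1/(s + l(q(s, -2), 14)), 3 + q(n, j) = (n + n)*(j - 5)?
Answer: 3741734493192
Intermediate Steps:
q(n, j) = -3 + 2*n*(-5 + j) (q(n, j) = -3 + (n + n)*(j - 5) = -3 + (2*n)*(-5 + j) = -3 + 2*n*(-5 + j))
z(s) = -1/(4*(s + (11 - 14*s)²)) (z(s) = -1/(4*(s + (14 + (-3 - 10*s + 2*(-2)*s))²)) = -1/(4*(s + (14 + (-3 - 10*s - 4*s))²)) = -1/(4*(s + (14 + (-3 - 14*s))²)) = -1/(4*(s + (11 - 14*s)²)))
-59263/z(-283) = -59263/((-1/(484 - 1228*(-283) + 784*(-283)²))) = -59263/((-1/(484 + 347524 + 784*80089))) = -59263/((-1/(484 + 347524 + 62789776))) = -59263/((-1/63137784)) = -59263/((-1*1/63137784)) = -59263/(-1/63137784) = -59263*(-63137784) = 3741734493192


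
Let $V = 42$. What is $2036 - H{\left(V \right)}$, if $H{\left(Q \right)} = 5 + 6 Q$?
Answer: $1779$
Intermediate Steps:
$2036 - H{\left(V \right)} = 2036 - \left(5 + 6 \cdot 42\right) = 2036 - \left(5 + 252\right) = 2036 - 257 = 1779$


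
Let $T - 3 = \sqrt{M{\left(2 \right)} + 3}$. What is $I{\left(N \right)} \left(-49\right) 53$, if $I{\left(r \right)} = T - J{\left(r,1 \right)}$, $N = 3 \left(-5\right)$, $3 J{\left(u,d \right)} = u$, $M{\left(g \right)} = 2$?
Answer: $-20776 - 2597 \sqrt{5} \approx -26583.0$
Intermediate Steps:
$J{\left(u,d \right)} = \frac{u}{3}$
$T = 3 + \sqrt{5}$ ($T = 3 + \sqrt{2 + 3} = 3 + \sqrt{5} \approx 5.2361$)
$N = -15$
$I{\left(r \right)} = 3 + \sqrt{5} - \frac{r}{3}$ ($I{\left(r \right)} = \left(3 + \sqrt{5}\right) - \frac{r}{3} = 3 + \sqrt{5} - \frac{r}{3}$)
$I{\left(N \right)} \left(-49\right) 53 = \left(3 + \sqrt{5} - -5\right) \left(-49\right) 53 = \left(3 + \sqrt{5} + 5\right) \left(-49\right) 53 = \left(8 + \sqrt{5}\right) \left(-49\right) 53 = \left(-392 - 49 \sqrt{5}\right) 53 = -20776 - 2597 \sqrt{5}$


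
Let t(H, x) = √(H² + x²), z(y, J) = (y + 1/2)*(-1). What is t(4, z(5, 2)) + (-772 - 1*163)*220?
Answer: -205700 + √185/2 ≈ -2.0569e+5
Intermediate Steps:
z(y, J) = -½ - y (z(y, J) = (y + ½)*(-1) = (½ + y)*(-1) = -½ - y)
t(4, z(5, 2)) + (-772 - 1*163)*220 = √(4² + (-½ - 1*5)²) + (-772 - 1*163)*220 = √(16 + (-½ - 5)²) + (-772 - 163)*220 = √(16 + (-11/2)²) - 935*220 = √(16 + 121/4) - 205700 = √(185/4) - 205700 = √185/2 - 205700 = -205700 + √185/2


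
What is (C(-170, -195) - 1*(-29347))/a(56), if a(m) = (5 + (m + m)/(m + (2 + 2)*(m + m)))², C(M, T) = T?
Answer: 2361312/2209 ≈ 1069.0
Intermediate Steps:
a(m) = 2209/81 (a(m) = (5 + (2*m)/(m + 4*(2*m)))² = (5 + (2*m)/(m + 8*m))² = (5 + (2*m)/((9*m)))² = (5 + (2*m)*(1/(9*m)))² = (5 + 2/9)² = (47/9)² = 2209/81)
(C(-170, -195) - 1*(-29347))/a(56) = (-195 - 1*(-29347))/(2209/81) = (-195 + 29347)*(81/2209) = 29152*(81/2209) = 2361312/2209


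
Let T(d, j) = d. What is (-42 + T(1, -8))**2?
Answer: 1681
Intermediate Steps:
(-42 + T(1, -8))**2 = (-42 + 1)**2 = (-41)**2 = 1681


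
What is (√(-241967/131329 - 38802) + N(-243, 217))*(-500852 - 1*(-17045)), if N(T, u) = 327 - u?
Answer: -53218770 - 16933245*I*√4515174593/11939 ≈ -5.3219e+7 - 9.5304e+7*I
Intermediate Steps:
(√(-241967/131329 - 38802) + N(-243, 217))*(-500852 - 1*(-17045)) = (√(-241967/131329 - 38802) + (327 - 1*217))*(-500852 - 1*(-17045)) = (√(-241967*1/131329 - 38802) + (327 - 217))*(-500852 + 17045) = (√(-21997/11939 - 38802) + 110)*(-483807) = (√(-463279075/11939) + 110)*(-483807) = (35*I*√4515174593/11939 + 110)*(-483807) = (110 + 35*I*√4515174593/11939)*(-483807) = -53218770 - 16933245*I*√4515174593/11939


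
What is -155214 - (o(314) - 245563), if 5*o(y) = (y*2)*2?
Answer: 450489/5 ≈ 90098.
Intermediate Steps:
o(y) = 4*y/5 (o(y) = ((y*2)*2)/5 = ((2*y)*2)/5 = (4*y)/5 = 4*y/5)
-155214 - (o(314) - 245563) = -155214 - ((4/5)*314 - 245563) = -155214 - (1256/5 - 245563) = -155214 - 1*(-1226559/5) = -155214 + 1226559/5 = 450489/5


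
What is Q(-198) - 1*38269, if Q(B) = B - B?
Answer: -38269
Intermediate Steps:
Q(B) = 0
Q(-198) - 1*38269 = 0 - 1*38269 = 0 - 38269 = -38269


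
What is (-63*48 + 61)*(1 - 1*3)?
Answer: 5926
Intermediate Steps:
(-63*48 + 61)*(1 - 1*3) = (-3024 + 61)*(1 - 3) = -2963*(-2) = 5926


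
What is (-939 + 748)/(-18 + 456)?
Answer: -191/438 ≈ -0.43607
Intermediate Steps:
(-939 + 748)/(-18 + 456) = -191/438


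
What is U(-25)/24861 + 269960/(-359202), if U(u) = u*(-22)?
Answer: -1085652410/1488353487 ≈ -0.72943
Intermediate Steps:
U(u) = -22*u
U(-25)/24861 + 269960/(-359202) = -22*(-25)/24861 + 269960/(-359202) = 550*(1/24861) + 269960*(-1/359202) = 550/24861 - 134980/179601 = -1085652410/1488353487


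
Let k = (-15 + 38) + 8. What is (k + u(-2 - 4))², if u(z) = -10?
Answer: 441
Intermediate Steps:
k = 31 (k = 23 + 8 = 31)
(k + u(-2 - 4))² = (31 - 10)² = 21² = 441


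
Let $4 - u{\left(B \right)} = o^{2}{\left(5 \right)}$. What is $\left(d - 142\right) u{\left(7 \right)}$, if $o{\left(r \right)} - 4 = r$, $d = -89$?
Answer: $17787$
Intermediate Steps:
$o{\left(r \right)} = 4 + r$
$u{\left(B \right)} = -77$ ($u{\left(B \right)} = 4 - \left(4 + 5\right)^{2} = 4 - 9^{2} = 4 - 81 = -77$)
$\left(d - 142\right) u{\left(7 \right)} = \left(-89 - 142\right) \left(-77\right) = \left(-231\right) \left(-77\right) = 17787$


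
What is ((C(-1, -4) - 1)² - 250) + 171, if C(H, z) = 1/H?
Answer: -75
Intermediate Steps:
((C(-1, -4) - 1)² - 250) + 171 = ((1/(-1) - 1)² - 250) + 171 = ((-1 - 1)² - 250) + 171 = ((-2)² - 250) + 171 = (4 - 250) + 171 = -246 + 171 = -75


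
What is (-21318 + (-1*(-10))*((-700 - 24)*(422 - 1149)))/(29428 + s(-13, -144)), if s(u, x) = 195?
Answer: 5242162/29623 ≈ 176.96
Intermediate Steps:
(-21318 + (-1*(-10))*((-700 - 24)*(422 - 1149)))/(29428 + s(-13, -144)) = (-21318 + (-1*(-10))*((-700 - 24)*(422 - 1149)))/(29428 + 195) = (-21318 + 10*(-724*(-727)))/29623 = (-21318 + 10*526348)*(1/29623) = (-21318 + 5263480)*(1/29623) = 5242162*(1/29623) = 5242162/29623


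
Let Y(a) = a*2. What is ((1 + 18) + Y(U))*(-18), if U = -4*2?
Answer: -54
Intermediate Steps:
U = -8
Y(a) = 2*a
((1 + 18) + Y(U))*(-18) = ((1 + 18) + 2*(-8))*(-18) = (19 - 16)*(-18) = 3*(-18) = -54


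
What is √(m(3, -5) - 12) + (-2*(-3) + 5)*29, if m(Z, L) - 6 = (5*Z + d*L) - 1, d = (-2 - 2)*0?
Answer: 319 + 2*√2 ≈ 321.83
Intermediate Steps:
d = 0 (d = -4*0 = 0)
m(Z, L) = 5 + 5*Z (m(Z, L) = 6 + ((5*Z + 0*L) - 1) = 6 + ((5*Z + 0) - 1) = 6 + (5*Z - 1) = 6 + (-1 + 5*Z) = 5 + 5*Z)
√(m(3, -5) - 12) + (-2*(-3) + 5)*29 = √((5 + 5*3) - 12) + (-2*(-3) + 5)*29 = √((5 + 15) - 12) + (6 + 5)*29 = √(20 - 12) + 11*29 = √8 + 319 = 2*√2 + 319 = 319 + 2*√2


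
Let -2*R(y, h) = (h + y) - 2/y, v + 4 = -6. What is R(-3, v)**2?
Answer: 1369/36 ≈ 38.028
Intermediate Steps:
v = -10 (v = -4 - 6 = -10)
R(y, h) = 1/y - h/2 - y/2 (R(y, h) = -((h + y) - 2/y)/2 = -(h + y - 2/y)/2 = 1/y - h/2 - y/2)
R(-3, v)**2 = ((1/2)*(2 - 1*(-3)*(-10 - 3))/(-3))**2 = ((1/2)*(-1/3)*(2 - 1*(-3)*(-13)))**2 = ((1/2)*(-1/3)*(2 - 39))**2 = ((1/2)*(-1/3)*(-37))**2 = (37/6)**2 = 1369/36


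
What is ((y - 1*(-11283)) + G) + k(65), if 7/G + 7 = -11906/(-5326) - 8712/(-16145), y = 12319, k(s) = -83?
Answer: 610267341633/25949672 ≈ 23517.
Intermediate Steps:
G = -42994135/25949672 (G = 7/(-7 + (-11906/(-5326) - 8712/(-16145))) = 7/(-7 + (-11906*(-1/5326) - 8712*(-1/16145))) = 7/(-7 + (5953/2663 + 8712/16145)) = 7/(-7 + 119311241/42994135) = 7/(-181647704/42994135) = 7*(-42994135/181647704) = -42994135/25949672 ≈ -1.6568)
((y - 1*(-11283)) + G) + k(65) = ((12319 - 1*(-11283)) - 42994135/25949672) - 83 = ((12319 + 11283) - 42994135/25949672) - 83 = (23602 - 42994135/25949672) - 83 = 612421164409/25949672 - 83 = 610267341633/25949672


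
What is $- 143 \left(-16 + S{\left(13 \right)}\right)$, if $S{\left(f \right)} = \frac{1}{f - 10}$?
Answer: $\frac{6721}{3} \approx 2240.3$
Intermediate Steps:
$S{\left(f \right)} = \frac{1}{-10 + f}$
$- 143 \left(-16 + S{\left(13 \right)}\right) = - 143 \left(-16 + \frac{1}{-10 + 13}\right) = - 143 \left(-16 + \frac{1}{3}\right) = \left(-143\right) \left(- \frac{47}{3}\right) = \frac{6721}{3}$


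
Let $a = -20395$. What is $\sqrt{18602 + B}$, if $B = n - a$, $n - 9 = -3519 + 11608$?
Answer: $\sqrt{47095} \approx 217.01$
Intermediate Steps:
$n = 8098$ ($n = 9 + \left(-3519 + 11608\right) = 9 + 8089 = 8098$)
$B = 28493$ ($B = 8098 - -20395 = 8098 + 20395 = 28493$)
$\sqrt{18602 + B} = \sqrt{18602 + 28493} = \sqrt{47095}$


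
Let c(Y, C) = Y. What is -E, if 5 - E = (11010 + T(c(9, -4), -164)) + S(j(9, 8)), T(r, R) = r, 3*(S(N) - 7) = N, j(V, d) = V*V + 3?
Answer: 11049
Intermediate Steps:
j(V, d) = 3 + V**2 (j(V, d) = V**2 + 3 = 3 + V**2)
S(N) = 7 + N/3
E = -11049 (E = 5 - ((11010 + 9) + (7 + (3 + 9**2)/3)) = 5 - (11019 + (7 + (3 + 81)/3)) = 5 - (11019 + (7 + (1/3)*84)) = 5 - (11019 + (7 + 28)) = 5 - (11019 + 35) = 5 - 1*11054 = 5 - 11054 = -11049)
-E = -1*(-11049) = 11049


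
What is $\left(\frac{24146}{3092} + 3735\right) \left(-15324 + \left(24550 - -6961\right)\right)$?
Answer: $\frac{93664181621}{1546} \approx 6.0585 \cdot 10^{7}$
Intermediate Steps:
$\left(\frac{24146}{3092} + 3735\right) \left(-15324 + \left(24550 - -6961\right)\right) = \left(24146 \cdot \frac{1}{3092} + 3735\right) \left(-15324 + \left(24550 + 6961\right)\right) = \left(\frac{12073}{1546} + 3735\right) \left(-15324 + 31511\right) = \frac{5786383}{1546} \cdot 16187 = \frac{93664181621}{1546}$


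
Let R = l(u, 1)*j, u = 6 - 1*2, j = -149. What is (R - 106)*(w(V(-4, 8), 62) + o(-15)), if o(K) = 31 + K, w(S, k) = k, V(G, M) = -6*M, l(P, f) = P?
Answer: -54756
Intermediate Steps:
u = 4 (u = 6 - 2 = 4)
R = -596 (R = 4*(-149) = -596)
(R - 106)*(w(V(-4, 8), 62) + o(-15)) = (-596 - 106)*(62 + (31 - 15)) = -702*(62 + 16) = -702*78 = -54756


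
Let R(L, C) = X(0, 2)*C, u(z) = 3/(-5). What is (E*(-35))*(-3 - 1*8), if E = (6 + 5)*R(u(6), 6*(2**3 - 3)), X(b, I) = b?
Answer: 0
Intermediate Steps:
u(z) = -3/5 (u(z) = 3*(-1/5) = -3/5)
R(L, C) = 0 (R(L, C) = 0*C = 0)
E = 0 (E = (6 + 5)*0 = 11*0 = 0)
(E*(-35))*(-3 - 1*8) = (0*(-35))*(-3 - 1*8) = 0*(-3 - 8) = 0*(-11) = 0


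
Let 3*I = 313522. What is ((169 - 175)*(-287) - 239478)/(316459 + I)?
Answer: -713268/1262899 ≈ -0.56479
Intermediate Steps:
I = 313522/3 (I = (⅓)*313522 = 313522/3 ≈ 1.0451e+5)
((169 - 175)*(-287) - 239478)/(316459 + I) = ((169 - 175)*(-287) - 239478)/(316459 + 313522/3) = (-6*(-287) - 239478)/(1262899/3) = (1722 - 239478)*(3/1262899) = -237756*3/1262899 = -713268/1262899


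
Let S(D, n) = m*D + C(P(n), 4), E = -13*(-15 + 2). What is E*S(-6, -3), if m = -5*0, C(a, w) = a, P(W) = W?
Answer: -507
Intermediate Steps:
E = 169 (E = -13*(-13) = 169)
m = 0
S(D, n) = n (S(D, n) = 0*D + n = 0 + n = n)
E*S(-6, -3) = 169*(-3) = -507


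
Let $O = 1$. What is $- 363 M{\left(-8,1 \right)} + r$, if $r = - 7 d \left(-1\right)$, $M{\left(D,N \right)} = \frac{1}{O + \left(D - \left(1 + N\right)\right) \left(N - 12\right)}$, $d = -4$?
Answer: $- \frac{1157}{37} \approx -31.27$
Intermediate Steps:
$M{\left(D,N \right)} = \frac{1}{1 + \left(-12 + N\right) \left(-1 + D - N\right)}$ ($M{\left(D,N \right)} = \frac{1}{1 + \left(D - \left(1 + N\right)\right) \left(N - 12\right)} = \frac{1}{1 + \left(-1 + D - N\right) \left(-12 + N\right)} = \frac{1}{1 + \left(-12 + N\right) \left(-1 + D - N\right)}$)
$r = -28$ ($r = \left(-7\right) \left(-4\right) \left(-1\right) = 28 \left(-1\right) = -28$)
$- 363 M{\left(-8,1 \right)} + r = - \frac{363}{13 - 1^{2} - -96 + 11 \cdot 1 - 8} - 28 = - \frac{363}{13 - 1 + 96 + 11 - 8} - 28 = - \frac{363}{111} - 28 = \left(-363\right) \frac{1}{111} - 28 = - \frac{121}{37} - 28 = - \frac{1157}{37}$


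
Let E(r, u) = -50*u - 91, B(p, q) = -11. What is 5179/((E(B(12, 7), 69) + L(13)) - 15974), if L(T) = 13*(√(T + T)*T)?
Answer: -101068185/380092639 - 875251*√26/380092639 ≈ -0.27765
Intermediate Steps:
E(r, u) = -91 - 50*u
L(T) = 13*√2*T^(3/2) (L(T) = 13*(√(2*T)*T) = 13*((√2*√T)*T) = 13*(√2*T^(3/2)) = 13*√2*T^(3/2))
5179/((E(B(12, 7), 69) + L(13)) - 15974) = 5179/(((-91 - 50*69) + 13*√2*13^(3/2)) - 15974) = 5179/(((-91 - 3450) + 13*√2*(13*√13)) - 15974) = 5179/((-3541 + 169*√26) - 15974) = 5179/(-19515 + 169*√26)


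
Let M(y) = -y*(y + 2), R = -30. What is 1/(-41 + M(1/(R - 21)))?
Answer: -2601/106540 ≈ -0.024413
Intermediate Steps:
M(y) = -y*(2 + y)
1/(-41 + M(1/(R - 21))) = 1/(-41 - (2 + 1/(-30 - 21))/(-30 - 21)) = 1/(-41 - 1*(2 + 1/(-51))/(-51)) = 1/(-41 - 1*(-1/51)*(2 - 1/51)) = 1/(-41 - 1*(-1/51)*101/51) = 1/(-41 + 101/2601) = 1/(-106540/2601) = -2601/106540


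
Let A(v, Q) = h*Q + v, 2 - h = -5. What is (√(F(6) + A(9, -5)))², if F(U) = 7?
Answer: -19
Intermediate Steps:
h = 7 (h = 2 - 1*(-5) = 2 + 5 = 7)
A(v, Q) = v + 7*Q (A(v, Q) = 7*Q + v = v + 7*Q)
(√(F(6) + A(9, -5)))² = (√(7 + (9 + 7*(-5))))² = (√(7 + (9 - 35)))² = (√(7 - 26))² = (√(-19))² = (I*√19)² = -19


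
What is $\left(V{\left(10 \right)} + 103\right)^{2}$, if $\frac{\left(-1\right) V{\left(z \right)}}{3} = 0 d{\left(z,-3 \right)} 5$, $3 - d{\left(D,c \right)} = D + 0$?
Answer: $10609$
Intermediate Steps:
$d{\left(D,c \right)} = 3 - D$ ($d{\left(D,c \right)} = 3 - \left(D + 0\right) = 3 - D$)
$V{\left(z \right)} = 0$ ($V{\left(z \right)} = - 3 \cdot 0 \left(3 - z\right) 5 = - 3 \cdot 0 \cdot 5 = \left(-3\right) 0 = 0$)
$\left(V{\left(10 \right)} + 103\right)^{2} = \left(0 + 103\right)^{2} = 103^{2} = 10609$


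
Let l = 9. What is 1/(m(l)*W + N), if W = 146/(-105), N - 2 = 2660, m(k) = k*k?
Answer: 35/89228 ≈ 0.00039225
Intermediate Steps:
m(k) = k²
N = 2662 (N = 2 + 2660 = 2662)
W = -146/105 (W = 146*(-1/105) = -146/105 ≈ -1.3905)
1/(m(l)*W + N) = 1/(9²*(-146/105) + 2662) = 1/(81*(-146/105) + 2662) = 1/(-3942/35 + 2662) = 1/(89228/35) = 35/89228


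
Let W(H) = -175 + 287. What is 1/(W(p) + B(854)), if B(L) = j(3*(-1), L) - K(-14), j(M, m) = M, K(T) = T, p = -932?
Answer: 1/123 ≈ 0.0081301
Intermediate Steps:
W(H) = 112
B(L) = 11 (B(L) = 3*(-1) - 1*(-14) = -3 + 14 = 11)
1/(W(p) + B(854)) = 1/(112 + 11) = 1/123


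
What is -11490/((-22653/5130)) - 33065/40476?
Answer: 88335414065/33959364 ≈ 2601.2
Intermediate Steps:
-11490/((-22653/5130)) - 33065/40476 = -11490/((-22653*1/5130)) - 33065*1/40476 = -11490/(-839/190) - 33065/40476 = -11490*(-190/839) - 33065/40476 = 2183100/839 - 33065/40476 = 88335414065/33959364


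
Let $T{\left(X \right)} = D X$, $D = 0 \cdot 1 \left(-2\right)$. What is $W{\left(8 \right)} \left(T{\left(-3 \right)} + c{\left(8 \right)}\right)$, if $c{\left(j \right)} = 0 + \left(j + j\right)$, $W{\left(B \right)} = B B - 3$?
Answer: $976$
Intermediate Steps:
$D = 0$ ($D = 0 \left(-2\right) = 0$)
$T{\left(X \right)} = 0$ ($T{\left(X \right)} = 0 X = 0$)
$W{\left(B \right)} = -3 + B^{2}$ ($W{\left(B \right)} = B^{2} - 3 = -3 + B^{2}$)
$c{\left(j \right)} = 2 j$ ($c{\left(j \right)} = 0 + 2 j = 2 j$)
$W{\left(8 \right)} \left(T{\left(-3 \right)} + c{\left(8 \right)}\right) = \left(-3 + 8^{2}\right) \left(0 + 2 \cdot 8\right) = \left(-3 + 64\right) \left(0 + 16\right) = 61 \cdot 16 = 976$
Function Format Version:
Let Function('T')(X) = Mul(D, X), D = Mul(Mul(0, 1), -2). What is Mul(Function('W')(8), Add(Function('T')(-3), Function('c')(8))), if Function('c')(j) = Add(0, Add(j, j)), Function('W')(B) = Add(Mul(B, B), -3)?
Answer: 976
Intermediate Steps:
D = 0 (D = Mul(0, -2) = 0)
Function('T')(X) = 0 (Function('T')(X) = Mul(0, X) = 0)
Function('W')(B) = Add(-3, Pow(B, 2)) (Function('W')(B) = Add(Pow(B, 2), -3) = Add(-3, Pow(B, 2)))
Function('c')(j) = Mul(2, j) (Function('c')(j) = Add(0, Mul(2, j)) = Mul(2, j))
Mul(Function('W')(8), Add(Function('T')(-3), Function('c')(8))) = Mul(Add(-3, Pow(8, 2)), Add(0, Mul(2, 8))) = Mul(Add(-3, 64), Add(0, 16)) = Mul(61, 16) = 976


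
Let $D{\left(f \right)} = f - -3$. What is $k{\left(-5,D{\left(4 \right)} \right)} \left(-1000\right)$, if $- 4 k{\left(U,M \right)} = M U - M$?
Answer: $-10500$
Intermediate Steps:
$D{\left(f \right)} = 3 + f$ ($D{\left(f \right)} = f + 3 = 3 + f$)
$k{\left(U,M \right)} = \frac{M}{4} - \frac{M U}{4}$ ($k{\left(U,M \right)} = - \frac{M U - M}{4} = - \frac{- M + M U}{4} = \frac{M}{4} - \frac{M U}{4}$)
$k{\left(-5,D{\left(4 \right)} \right)} \left(-1000\right) = \frac{\left(3 + 4\right) \left(1 - -5\right)}{4} \left(-1000\right) = \frac{1}{4} \cdot 7 \left(1 + 5\right) \left(-1000\right) = \frac{1}{4} \cdot 7 \cdot 6 \left(-1000\right) = \frac{21}{2} \left(-1000\right) = -10500$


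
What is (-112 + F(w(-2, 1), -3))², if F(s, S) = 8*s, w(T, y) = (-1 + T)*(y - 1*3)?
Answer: 4096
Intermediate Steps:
w(T, y) = (-1 + T)*(-3 + y) (w(T, y) = (-1 + T)*(y - 3) = (-1 + T)*(-3 + y))
(-112 + F(w(-2, 1), -3))² = (-112 + 8*(3 - 1*1 - 3*(-2) - 2*1))² = (-112 + 8*(3 - 1 + 6 - 2))² = (-112 + 8*6)² = (-112 + 48)² = (-64)² = 4096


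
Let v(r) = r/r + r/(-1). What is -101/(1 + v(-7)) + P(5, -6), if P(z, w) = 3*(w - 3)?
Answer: -344/9 ≈ -38.222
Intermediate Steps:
v(r) = 1 - r (v(r) = 1 + r*(-1) = 1 - r)
P(z, w) = -9 + 3*w (P(z, w) = 3*(-3 + w) = -9 + 3*w)
-101/(1 + v(-7)) + P(5, -6) = -101/(1 + (1 - 1*(-7))) + (-9 + 3*(-6)) = -101/(1 + (1 + 7)) + (-9 - 18) = -101/(1 + 8) - 27 = -101/9 - 27 = -344/9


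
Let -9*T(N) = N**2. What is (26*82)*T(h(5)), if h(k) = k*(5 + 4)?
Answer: -479700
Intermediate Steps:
h(k) = 9*k (h(k) = k*9 = 9*k)
T(N) = -N**2/9
(26*82)*T(h(5)) = (26*82)*(-(9*5)**2/9) = 2132*(-1/9*45**2) = 2132*(-1/9*2025) = 2132*(-225) = -479700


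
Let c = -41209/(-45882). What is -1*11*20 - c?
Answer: -10135249/45882 ≈ -220.90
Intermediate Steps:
c = 41209/45882 (c = -41209*(-1/45882) = 41209/45882 ≈ 0.89815)
-1*11*20 - c = -1*11*20 - 1*41209/45882 = -11*20 - 41209/45882 = -220 - 41209/45882 = -10135249/45882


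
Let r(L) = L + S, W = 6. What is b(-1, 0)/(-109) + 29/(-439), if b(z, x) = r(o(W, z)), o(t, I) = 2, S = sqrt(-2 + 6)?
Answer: -4917/47851 ≈ -0.10276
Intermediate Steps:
S = 2 (S = sqrt(4) = 2)
r(L) = 2 + L (r(L) = L + 2 = 2 + L)
b(z, x) = 4 (b(z, x) = 2 + 2 = 4)
b(-1, 0)/(-109) + 29/(-439) = 4/(-109) + 29/(-439) = 4*(-1/109) + 29*(-1/439) = -4/109 - 29/439 = -4917/47851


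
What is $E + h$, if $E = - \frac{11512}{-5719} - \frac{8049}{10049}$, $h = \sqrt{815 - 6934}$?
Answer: $\frac{69651857}{57470231} + i \sqrt{6119} \approx 1.212 + 78.224 i$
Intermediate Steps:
$h = i \sqrt{6119}$ ($h = \sqrt{-6119} = i \sqrt{6119} \approx 78.224 i$)
$E = \frac{69651857}{57470231}$ ($E = \left(-11512\right) \left(- \frac{1}{5719}\right) - \frac{8049}{10049} = \frac{11512}{5719} - \frac{8049}{10049} = \frac{69651857}{57470231} \approx 1.212$)
$E + h = \frac{69651857}{57470231} + i \sqrt{6119}$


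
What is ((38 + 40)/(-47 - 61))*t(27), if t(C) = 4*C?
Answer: -78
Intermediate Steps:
((38 + 40)/(-47 - 61))*t(27) = ((38 + 40)/(-47 - 61))*(4*27) = (78/(-108))*108 = (78*(-1/108))*108 = -13/18*108 = -78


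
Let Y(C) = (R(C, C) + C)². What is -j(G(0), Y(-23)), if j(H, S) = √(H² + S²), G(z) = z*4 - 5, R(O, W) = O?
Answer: -√4477481 ≈ -2116.0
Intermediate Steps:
Y(C) = 4*C² (Y(C) = (C + C)² = (2*C)² = 4*C²)
G(z) = -5 + 4*z (G(z) = 4*z - 5 = -5 + 4*z)
-j(G(0), Y(-23)) = -√((-5 + 4*0)² + (4*(-23)²)²) = -√((-5 + 0)² + (4*529)²) = -√((-5)² + 2116²) = -√(25 + 4477456) = -√4477481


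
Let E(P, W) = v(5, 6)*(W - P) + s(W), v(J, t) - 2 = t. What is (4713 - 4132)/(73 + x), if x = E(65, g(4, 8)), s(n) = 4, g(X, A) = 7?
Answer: -581/387 ≈ -1.5013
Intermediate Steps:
v(J, t) = 2 + t
E(P, W) = 4 - 8*P + 8*W (E(P, W) = (2 + 6)*(W - P) + 4 = 8*(W - P) + 4 = (-8*P + 8*W) + 4 = 4 - 8*P + 8*W)
x = -460 (x = 4 - 8*65 + 8*7 = 4 - 520 + 56 = -460)
(4713 - 4132)/(73 + x) = (4713 - 4132)/(73 - 460) = 581/(-387) = 581*(-1/387) = -581/387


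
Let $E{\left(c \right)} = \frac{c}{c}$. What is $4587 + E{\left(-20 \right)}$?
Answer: $4588$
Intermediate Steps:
$E{\left(c \right)} = 1$
$4587 + E{\left(-20 \right)} = 4587 + 1 = 4588$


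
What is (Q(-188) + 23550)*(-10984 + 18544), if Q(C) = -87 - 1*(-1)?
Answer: 177387840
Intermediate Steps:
Q(C) = -86 (Q(C) = -87 + 1 = -86)
(Q(-188) + 23550)*(-10984 + 18544) = (-86 + 23550)*(-10984 + 18544) = 23464*7560 = 177387840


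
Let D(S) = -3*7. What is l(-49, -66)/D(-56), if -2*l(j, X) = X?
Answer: -11/7 ≈ -1.5714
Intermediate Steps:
D(S) = -21
l(j, X) = -X/2
l(-49, -66)/D(-56) = -½*(-66)/(-21) = 33*(-1/21) = -11/7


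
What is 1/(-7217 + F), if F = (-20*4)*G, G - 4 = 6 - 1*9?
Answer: -1/7297 ≈ -0.00013704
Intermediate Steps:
G = 1 (G = 4 + (6 - 1*9) = 4 + (6 - 9) = 4 - 3 = 1)
F = -80 (F = -20*4*1 = -80*1 = -80)
1/(-7217 + F) = 1/(-7217 - 80) = 1/(-7297) = -1/7297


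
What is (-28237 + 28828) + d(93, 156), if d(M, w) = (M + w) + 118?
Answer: 958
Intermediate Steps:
d(M, w) = 118 + M + w
(-28237 + 28828) + d(93, 156) = (-28237 + 28828) + (118 + 93 + 156) = 591 + 367 = 958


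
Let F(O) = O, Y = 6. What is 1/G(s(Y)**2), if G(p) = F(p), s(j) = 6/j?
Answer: 1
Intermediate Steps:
G(p) = p
1/G(s(Y)**2) = 1/((6/6)**2) = 1/((6*(1/6))**2) = 1/(1**2) = 1/1 = 1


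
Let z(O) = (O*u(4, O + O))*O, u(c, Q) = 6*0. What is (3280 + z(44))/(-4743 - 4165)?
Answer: -820/2227 ≈ -0.36821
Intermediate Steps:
u(c, Q) = 0
z(O) = 0 (z(O) = (O*0)*O = 0*O = 0)
(3280 + z(44))/(-4743 - 4165) = (3280 + 0)/(-4743 - 4165) = 3280/(-8908) = 3280*(-1/8908) = -820/2227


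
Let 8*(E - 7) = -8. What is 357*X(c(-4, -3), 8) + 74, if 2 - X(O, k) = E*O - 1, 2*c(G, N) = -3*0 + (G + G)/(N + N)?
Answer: -283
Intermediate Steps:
E = 6 (E = 7 + (1/8)*(-8) = 7 - 1 = 6)
c(G, N) = G/(2*N) (c(G, N) = (-3*0 + (G + G)/(N + N))/2 = (0 + (2*G)/((2*N)))/2 = (0 + (2*G)*(1/(2*N)))/2 = (0 + G/N)/2 = (G/N)/2 = G/(2*N))
X(O, k) = 3 - 6*O (X(O, k) = 2 - (6*O - 1) = 2 - (-1 + 6*O) = 2 + (1 - 6*O) = 3 - 6*O)
357*X(c(-4, -3), 8) + 74 = 357*(3 - 3*(-4)/(-3)) + 74 = 357*(3 - 3*(-4)*(-1)/3) + 74 = 357*(3 - 6*2/3) + 74 = 357*(3 - 4) + 74 = 357*(-1) + 74 = -357 + 74 = -283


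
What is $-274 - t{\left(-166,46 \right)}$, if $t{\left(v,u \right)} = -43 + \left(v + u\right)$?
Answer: $-111$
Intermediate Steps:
$t{\left(v,u \right)} = -43 + u + v$ ($t{\left(v,u \right)} = -43 + \left(u + v\right) = -43 + u + v$)
$-274 - t{\left(-166,46 \right)} = -274 - \left(-43 + 46 - 166\right) = -274 - -163 = -274 + 163 = -111$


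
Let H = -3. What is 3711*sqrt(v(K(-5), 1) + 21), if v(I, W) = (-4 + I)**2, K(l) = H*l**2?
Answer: 3711*sqrt(6262) ≈ 2.9366e+5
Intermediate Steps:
K(l) = -3*l**2
3711*sqrt(v(K(-5), 1) + 21) = 3711*sqrt((-4 - 3*(-5)**2)**2 + 21) = 3711*sqrt((-4 - 3*25)**2 + 21) = 3711*sqrt((-4 - 75)**2 + 21) = 3711*sqrt((-79)**2 + 21) = 3711*sqrt(6241 + 21) = 3711*sqrt(6262)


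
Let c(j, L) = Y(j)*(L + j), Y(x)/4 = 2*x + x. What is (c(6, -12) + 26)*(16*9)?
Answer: -58464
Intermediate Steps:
Y(x) = 12*x (Y(x) = 4*(2*x + x) = 4*(3*x) = 12*x)
c(j, L) = 12*j*(L + j) (c(j, L) = (12*j)*(L + j) = 12*j*(L + j))
(c(6, -12) + 26)*(16*9) = (12*6*(-12 + 6) + 26)*(16*9) = (12*6*(-6) + 26)*144 = (-432 + 26)*144 = -406*144 = -58464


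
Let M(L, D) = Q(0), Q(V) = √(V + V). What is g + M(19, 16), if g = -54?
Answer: -54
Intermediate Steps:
Q(V) = √2*√V (Q(V) = √(2*V) = √2*√V)
M(L, D) = 0 (M(L, D) = √2*√0 = √2*0 = 0)
g + M(19, 16) = -54 + 0 = -54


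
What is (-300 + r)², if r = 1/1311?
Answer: 154684103401/1718721 ≈ 90000.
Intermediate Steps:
r = 1/1311 ≈ 0.00076278
(-300 + r)² = (-300 + 1/1311)² = (-393299/1311)² = 154684103401/1718721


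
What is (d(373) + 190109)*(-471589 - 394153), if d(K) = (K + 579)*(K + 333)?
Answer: -746460932982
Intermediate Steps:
d(K) = (333 + K)*(579 + K) (d(K) = (579 + K)*(333 + K) = (333 + K)*(579 + K))
(d(373) + 190109)*(-471589 - 394153) = ((192807 + 373² + 912*373) + 190109)*(-471589 - 394153) = ((192807 + 139129 + 340176) + 190109)*(-865742) = (672112 + 190109)*(-865742) = 862221*(-865742) = -746460932982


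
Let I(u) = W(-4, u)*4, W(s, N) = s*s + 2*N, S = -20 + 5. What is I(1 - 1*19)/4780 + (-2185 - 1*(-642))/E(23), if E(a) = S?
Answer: 368717/3585 ≈ 102.85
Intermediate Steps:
S = -15
W(s, N) = s² + 2*N
E(a) = -15
I(u) = 64 + 8*u (I(u) = ((-4)² + 2*u)*4 = (16 + 2*u)*4 = 64 + 8*u)
I(1 - 1*19)/4780 + (-2185 - 1*(-642))/E(23) = (64 + 8*(1 - 1*19))/4780 + (-2185 - 1*(-642))/(-15) = (64 + 8*(1 - 19))*(1/4780) + (-2185 + 642)*(-1/15) = (64 + 8*(-18))*(1/4780) - 1543*(-1/15) = (64 - 144)*(1/4780) + 1543/15 = -80*1/4780 + 1543/15 = -4/239 + 1543/15 = 368717/3585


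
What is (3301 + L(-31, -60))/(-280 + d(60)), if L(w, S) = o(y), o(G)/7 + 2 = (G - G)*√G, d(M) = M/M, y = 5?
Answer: -3287/279 ≈ -11.781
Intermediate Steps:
d(M) = 1
o(G) = -14 (o(G) = -14 + 7*((G - G)*√G) = -14 + 7*(0*√G) = -14 + 7*0 = -14 + 0 = -14)
L(w, S) = -14
(3301 + L(-31, -60))/(-280 + d(60)) = (3301 - 14)/(-280 + 1) = 3287/(-279) = 3287*(-1/279) = -3287/279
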